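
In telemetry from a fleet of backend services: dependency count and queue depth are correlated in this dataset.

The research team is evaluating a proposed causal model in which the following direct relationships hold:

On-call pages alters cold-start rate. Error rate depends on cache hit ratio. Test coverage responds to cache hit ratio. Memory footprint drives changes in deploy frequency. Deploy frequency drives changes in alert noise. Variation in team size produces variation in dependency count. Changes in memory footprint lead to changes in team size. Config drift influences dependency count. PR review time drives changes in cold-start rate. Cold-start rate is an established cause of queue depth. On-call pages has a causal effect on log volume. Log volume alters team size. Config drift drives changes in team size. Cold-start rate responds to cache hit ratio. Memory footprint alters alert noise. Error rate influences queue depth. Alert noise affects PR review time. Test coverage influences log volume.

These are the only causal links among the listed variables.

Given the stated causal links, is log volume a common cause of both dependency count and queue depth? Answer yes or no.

no

Log volume has no stated causal path to queue depth. A confounder must cause both variables, so log volume does not qualify.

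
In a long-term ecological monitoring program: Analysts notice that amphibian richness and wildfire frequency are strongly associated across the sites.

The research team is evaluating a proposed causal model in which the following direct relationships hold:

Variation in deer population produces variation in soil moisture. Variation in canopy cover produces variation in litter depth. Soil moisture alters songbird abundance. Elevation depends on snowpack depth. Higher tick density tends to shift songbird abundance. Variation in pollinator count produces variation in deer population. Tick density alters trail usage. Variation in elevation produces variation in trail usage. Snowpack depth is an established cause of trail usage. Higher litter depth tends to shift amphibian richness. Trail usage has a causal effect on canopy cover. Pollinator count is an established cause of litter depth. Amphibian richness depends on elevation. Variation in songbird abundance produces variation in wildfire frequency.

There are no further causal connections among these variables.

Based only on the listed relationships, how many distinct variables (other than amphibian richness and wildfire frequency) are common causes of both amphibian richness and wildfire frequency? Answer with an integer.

The common causes are: pollinator count (to amphibian richness via pollinator count → litter depth → amphibian richness; to wildfire frequency via pollinator count → deer population → soil moisture → songbird abundance → wildfire frequency); tick density (to amphibian richness via tick density → trail usage → canopy cover → litter depth → amphibian richness; to wildfire frequency via tick density → songbird abundance → wildfire frequency).
Every other variable lacks a causal path to at least one of amphibian richness and wildfire frequency.

2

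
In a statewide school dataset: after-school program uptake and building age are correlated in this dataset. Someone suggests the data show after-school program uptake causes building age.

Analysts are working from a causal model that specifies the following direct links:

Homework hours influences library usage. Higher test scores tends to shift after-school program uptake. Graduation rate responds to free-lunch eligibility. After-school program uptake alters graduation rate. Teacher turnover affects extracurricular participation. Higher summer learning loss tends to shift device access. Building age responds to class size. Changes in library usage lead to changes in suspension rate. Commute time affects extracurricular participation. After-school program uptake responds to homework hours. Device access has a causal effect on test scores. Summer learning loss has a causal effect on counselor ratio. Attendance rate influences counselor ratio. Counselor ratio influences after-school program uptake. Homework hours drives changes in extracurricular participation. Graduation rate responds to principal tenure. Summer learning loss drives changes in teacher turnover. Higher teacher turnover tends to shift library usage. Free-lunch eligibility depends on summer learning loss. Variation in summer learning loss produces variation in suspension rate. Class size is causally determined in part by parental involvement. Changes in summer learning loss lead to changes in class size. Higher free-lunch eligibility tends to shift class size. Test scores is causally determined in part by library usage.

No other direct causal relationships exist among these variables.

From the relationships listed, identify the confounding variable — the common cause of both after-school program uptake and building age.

summer learning loss

Summer learning loss has a causal path to after-school program uptake (summer learning loss → counselor ratio → after-school program uptake) and a separate causal path to building age (summer learning loss → class size → building age), so it is a common cause of both.
No stated relationship gives after-school program uptake a causal route to building age, so the correlation is explained by the shared upstream cause rather than a direct effect.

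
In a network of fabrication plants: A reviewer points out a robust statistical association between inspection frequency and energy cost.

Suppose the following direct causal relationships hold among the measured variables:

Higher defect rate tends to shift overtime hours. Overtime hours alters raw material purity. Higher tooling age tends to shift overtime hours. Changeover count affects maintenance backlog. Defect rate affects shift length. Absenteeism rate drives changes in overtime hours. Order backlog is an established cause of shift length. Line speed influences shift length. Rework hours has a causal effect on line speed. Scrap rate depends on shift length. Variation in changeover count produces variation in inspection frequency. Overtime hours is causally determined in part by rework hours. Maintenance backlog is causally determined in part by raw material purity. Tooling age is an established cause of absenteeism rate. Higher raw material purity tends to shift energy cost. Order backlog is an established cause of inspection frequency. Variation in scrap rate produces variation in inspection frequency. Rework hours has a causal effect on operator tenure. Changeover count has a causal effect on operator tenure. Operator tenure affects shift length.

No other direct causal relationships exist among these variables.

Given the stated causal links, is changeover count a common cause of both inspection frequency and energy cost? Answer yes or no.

no

Changeover count has no stated causal path to energy cost. A confounder must cause both variables, so changeover count does not qualify.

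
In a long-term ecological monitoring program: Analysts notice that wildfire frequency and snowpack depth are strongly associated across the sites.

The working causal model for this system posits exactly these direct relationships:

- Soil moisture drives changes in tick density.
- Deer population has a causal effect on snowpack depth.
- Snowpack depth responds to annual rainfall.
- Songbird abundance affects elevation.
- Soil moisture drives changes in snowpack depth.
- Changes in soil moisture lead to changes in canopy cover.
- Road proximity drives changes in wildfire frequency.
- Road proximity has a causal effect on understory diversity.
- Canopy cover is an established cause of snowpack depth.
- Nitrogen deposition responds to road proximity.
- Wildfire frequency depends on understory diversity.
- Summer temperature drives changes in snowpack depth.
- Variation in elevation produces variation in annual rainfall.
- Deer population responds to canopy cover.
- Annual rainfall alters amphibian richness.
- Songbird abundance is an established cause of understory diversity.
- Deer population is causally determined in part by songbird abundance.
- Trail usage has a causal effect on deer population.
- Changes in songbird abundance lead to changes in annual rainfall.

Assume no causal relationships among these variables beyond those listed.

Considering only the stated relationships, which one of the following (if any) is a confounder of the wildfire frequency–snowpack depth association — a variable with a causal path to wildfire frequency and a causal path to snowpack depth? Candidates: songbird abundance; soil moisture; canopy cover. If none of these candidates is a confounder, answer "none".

songbird abundance

Songbird abundance causes wildfire frequency (songbird abundance → understory diversity → wildfire frequency) and also causes snowpack depth (songbird abundance → deer population → snowpack depth); it is a common cause of both.
Each of the other candidates lacks a causal path to at least one of wildfire frequency and snowpack depth, so they do not confound the relationship.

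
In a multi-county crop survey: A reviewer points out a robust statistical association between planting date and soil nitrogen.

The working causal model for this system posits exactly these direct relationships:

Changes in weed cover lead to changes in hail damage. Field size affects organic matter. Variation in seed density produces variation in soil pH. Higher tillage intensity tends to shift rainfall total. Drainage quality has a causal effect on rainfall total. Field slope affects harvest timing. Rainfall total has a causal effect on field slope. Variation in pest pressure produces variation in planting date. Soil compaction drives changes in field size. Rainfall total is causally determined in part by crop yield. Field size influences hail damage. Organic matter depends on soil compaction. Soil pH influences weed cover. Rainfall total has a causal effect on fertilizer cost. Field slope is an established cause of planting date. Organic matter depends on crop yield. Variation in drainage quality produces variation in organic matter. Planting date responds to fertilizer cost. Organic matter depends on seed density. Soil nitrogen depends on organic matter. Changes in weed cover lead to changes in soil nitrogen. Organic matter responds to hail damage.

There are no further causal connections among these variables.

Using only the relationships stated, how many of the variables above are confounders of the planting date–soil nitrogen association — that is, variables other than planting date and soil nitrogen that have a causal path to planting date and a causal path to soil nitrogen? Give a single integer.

2

The common causes are: crop yield (to planting date via crop yield → rainfall total → field slope → planting date; to soil nitrogen via crop yield → organic matter → soil nitrogen); drainage quality (to planting date via drainage quality → rainfall total → field slope → planting date; to soil nitrogen via drainage quality → organic matter → soil nitrogen).
Every other variable lacks a causal path to at least one of planting date and soil nitrogen.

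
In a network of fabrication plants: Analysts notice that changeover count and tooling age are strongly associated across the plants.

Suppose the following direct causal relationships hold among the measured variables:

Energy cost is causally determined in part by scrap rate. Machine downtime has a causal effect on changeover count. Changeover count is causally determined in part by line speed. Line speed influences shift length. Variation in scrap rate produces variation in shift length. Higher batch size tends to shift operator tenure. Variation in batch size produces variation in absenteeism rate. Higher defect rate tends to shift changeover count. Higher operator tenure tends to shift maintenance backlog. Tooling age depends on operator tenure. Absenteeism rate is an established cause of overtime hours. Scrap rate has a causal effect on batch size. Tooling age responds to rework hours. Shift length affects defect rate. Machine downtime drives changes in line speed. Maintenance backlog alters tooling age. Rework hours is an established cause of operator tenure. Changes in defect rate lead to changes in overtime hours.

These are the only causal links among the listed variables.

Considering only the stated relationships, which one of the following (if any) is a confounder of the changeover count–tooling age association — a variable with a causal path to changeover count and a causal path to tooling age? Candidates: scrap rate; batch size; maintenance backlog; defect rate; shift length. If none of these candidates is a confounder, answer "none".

Scrap rate causes changeover count (scrap rate → shift length → defect rate → changeover count) and also causes tooling age (scrap rate → batch size → operator tenure → tooling age); it is a common cause of both.
Each of the other candidates lacks a causal path to at least one of changeover count and tooling age, so they do not confound the relationship.

scrap rate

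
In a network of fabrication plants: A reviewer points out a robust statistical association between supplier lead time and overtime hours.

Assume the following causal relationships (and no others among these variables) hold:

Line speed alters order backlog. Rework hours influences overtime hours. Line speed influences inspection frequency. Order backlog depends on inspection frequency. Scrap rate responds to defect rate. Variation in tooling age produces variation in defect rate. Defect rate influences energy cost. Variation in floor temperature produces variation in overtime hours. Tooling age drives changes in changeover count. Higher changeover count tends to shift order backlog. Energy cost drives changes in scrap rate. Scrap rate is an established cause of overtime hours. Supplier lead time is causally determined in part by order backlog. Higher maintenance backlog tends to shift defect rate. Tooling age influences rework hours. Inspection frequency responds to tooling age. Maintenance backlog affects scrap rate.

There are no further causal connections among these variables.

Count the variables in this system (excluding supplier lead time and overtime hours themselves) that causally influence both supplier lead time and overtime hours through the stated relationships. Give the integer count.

The common causes are: tooling age (to supplier lead time via tooling age → inspection frequency → order backlog → supplier lead time; to overtime hours via tooling age → rework hours → overtime hours).
Every other variable lacks a causal path to at least one of supplier lead time and overtime hours.

1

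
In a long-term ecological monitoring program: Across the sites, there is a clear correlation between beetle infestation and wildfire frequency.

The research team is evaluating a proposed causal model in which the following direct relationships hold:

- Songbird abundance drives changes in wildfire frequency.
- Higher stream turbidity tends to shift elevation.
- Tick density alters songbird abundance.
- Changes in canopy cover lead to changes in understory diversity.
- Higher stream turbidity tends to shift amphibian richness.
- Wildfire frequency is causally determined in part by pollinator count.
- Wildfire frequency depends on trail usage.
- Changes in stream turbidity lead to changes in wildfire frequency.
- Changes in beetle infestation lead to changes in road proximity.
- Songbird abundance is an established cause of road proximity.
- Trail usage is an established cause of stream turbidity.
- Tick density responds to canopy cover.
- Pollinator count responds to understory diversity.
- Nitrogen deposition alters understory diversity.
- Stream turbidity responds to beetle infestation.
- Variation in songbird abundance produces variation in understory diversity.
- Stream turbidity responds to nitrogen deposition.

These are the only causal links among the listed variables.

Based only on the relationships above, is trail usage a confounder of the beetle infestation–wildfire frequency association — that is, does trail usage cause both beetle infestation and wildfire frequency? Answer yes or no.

Trail usage has no stated causal path to beetle infestation. A confounder must cause both variables, so trail usage does not qualify.

no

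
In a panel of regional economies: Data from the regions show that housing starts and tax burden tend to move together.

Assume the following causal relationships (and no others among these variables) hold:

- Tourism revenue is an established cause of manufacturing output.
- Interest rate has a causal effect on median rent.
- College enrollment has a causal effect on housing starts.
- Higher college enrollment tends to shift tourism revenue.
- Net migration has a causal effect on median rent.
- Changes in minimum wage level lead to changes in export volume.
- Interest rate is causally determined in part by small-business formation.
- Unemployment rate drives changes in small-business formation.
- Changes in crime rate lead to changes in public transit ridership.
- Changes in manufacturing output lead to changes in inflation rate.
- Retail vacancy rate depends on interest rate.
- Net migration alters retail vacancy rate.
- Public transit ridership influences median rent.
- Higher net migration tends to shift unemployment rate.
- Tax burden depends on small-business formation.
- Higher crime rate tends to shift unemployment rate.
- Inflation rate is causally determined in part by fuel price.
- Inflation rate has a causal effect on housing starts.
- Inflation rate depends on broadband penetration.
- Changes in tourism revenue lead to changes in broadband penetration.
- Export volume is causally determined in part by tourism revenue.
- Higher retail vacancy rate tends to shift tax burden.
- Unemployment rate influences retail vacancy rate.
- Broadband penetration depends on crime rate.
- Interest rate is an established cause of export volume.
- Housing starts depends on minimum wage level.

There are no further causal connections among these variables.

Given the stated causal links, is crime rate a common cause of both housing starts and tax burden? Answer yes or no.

Crime rate has a causal path to housing starts (crime rate → broadband penetration → inflation rate → housing starts) and to tax burden (crime rate → unemployment rate → retail vacancy rate → tax burden), so it is a common cause of both — a confounder.

yes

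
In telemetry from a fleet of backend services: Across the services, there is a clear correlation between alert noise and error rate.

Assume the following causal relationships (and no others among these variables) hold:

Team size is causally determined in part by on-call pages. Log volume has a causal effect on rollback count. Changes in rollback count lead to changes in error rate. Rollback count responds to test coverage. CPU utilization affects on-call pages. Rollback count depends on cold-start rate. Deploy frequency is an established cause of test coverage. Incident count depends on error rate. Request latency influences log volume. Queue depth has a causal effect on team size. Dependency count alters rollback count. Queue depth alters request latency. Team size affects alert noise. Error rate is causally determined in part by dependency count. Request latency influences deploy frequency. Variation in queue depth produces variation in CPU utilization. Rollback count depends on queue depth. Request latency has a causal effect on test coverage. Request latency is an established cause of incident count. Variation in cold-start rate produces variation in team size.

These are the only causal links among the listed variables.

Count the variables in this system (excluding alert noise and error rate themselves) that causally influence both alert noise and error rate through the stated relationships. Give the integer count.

2

The common causes are: cold-start rate (to alert noise via cold-start rate → team size → alert noise; to error rate via cold-start rate → rollback count → error rate); queue depth (to alert noise via queue depth → team size → alert noise; to error rate via queue depth → rollback count → error rate).
Every other variable lacks a causal path to at least one of alert noise and error rate.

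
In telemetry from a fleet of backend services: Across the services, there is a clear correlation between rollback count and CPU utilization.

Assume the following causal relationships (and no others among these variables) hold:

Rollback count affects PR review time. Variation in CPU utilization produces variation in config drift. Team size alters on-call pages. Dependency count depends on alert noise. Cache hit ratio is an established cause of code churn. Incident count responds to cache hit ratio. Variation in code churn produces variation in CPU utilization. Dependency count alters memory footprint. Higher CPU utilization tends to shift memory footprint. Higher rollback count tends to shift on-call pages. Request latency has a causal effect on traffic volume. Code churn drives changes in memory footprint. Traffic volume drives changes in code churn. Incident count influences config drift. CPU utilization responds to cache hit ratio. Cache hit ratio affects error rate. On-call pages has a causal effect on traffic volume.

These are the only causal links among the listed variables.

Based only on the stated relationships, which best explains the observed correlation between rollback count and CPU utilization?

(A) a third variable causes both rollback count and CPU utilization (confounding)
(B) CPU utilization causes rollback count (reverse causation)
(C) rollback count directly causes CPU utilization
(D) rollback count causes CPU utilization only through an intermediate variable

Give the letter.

D

Rollback count reaches CPU utilization through rollback count → on-call pages → traffic volume → code churn → CPU utilization — an indirect causal chain with no direct rollback count → CPU utilization link. No variable causes both rollback count and CPU utilization, so confounding is ruled out; the effect is mediated.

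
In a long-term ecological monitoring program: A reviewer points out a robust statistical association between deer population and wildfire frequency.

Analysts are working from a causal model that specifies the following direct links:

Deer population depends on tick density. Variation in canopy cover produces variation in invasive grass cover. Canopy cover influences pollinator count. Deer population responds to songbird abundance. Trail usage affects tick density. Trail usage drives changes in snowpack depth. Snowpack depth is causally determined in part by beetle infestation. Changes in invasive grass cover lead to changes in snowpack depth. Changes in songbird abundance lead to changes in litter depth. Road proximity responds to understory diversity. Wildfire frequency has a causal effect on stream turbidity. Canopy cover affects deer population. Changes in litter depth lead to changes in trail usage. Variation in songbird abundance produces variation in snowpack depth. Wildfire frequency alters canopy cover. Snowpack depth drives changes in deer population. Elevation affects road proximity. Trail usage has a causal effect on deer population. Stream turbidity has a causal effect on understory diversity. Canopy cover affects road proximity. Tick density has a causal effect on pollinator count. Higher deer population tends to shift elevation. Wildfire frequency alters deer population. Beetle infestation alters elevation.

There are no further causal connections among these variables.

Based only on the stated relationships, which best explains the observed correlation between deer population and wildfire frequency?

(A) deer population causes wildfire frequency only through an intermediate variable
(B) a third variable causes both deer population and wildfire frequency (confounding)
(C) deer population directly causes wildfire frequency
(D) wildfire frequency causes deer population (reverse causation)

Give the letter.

D

The stated link runs wildfire frequency → deer population; deer population has no causal path to wildfire frequency. No variable causes both, so confounding is ruled out. The correlation reflects reverse causation.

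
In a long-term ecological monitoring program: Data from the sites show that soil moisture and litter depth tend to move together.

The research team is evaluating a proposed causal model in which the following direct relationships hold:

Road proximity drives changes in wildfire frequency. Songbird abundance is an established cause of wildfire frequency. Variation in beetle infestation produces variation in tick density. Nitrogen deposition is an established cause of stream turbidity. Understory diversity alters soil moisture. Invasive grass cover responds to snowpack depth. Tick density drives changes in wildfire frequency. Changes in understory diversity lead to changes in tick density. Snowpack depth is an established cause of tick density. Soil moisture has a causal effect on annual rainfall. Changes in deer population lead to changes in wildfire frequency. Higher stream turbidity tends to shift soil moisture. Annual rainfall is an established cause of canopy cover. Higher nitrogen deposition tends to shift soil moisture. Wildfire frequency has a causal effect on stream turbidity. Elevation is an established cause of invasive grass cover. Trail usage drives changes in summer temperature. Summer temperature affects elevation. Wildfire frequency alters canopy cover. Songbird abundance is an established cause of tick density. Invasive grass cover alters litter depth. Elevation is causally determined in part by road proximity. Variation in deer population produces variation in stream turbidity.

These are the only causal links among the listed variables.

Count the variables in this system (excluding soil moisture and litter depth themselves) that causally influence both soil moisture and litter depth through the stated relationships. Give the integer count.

2

The common causes are: road proximity (to soil moisture via road proximity → wildfire frequency → stream turbidity → soil moisture; to litter depth via road proximity → elevation → invasive grass cover → litter depth); snowpack depth (to soil moisture via snowpack depth → tick density → wildfire frequency → stream turbidity → soil moisture; to litter depth via snowpack depth → invasive grass cover → litter depth).
Every other variable lacks a causal path to at least one of soil moisture and litter depth.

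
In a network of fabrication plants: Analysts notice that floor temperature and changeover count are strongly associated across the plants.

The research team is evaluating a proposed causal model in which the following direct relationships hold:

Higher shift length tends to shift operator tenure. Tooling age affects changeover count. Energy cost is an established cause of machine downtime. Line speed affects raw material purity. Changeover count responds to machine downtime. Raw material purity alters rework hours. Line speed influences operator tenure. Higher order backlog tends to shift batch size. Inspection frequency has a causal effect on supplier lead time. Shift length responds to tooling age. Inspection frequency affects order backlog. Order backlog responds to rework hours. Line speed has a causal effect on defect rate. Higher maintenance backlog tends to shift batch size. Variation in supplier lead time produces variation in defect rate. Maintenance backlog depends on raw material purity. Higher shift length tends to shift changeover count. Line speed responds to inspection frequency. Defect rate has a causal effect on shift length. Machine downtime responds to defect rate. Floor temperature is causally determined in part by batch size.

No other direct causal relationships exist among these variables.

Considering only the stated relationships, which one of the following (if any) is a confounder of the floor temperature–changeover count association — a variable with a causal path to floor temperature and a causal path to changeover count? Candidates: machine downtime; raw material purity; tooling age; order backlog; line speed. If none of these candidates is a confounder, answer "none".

Line speed causes floor temperature (line speed → raw material purity → maintenance backlog → batch size → floor temperature) and also causes changeover count (line speed → defect rate → machine downtime → changeover count); it is a common cause of both.
Each of the other candidates lacks a causal path to at least one of floor temperature and changeover count, so they do not confound the relationship.

line speed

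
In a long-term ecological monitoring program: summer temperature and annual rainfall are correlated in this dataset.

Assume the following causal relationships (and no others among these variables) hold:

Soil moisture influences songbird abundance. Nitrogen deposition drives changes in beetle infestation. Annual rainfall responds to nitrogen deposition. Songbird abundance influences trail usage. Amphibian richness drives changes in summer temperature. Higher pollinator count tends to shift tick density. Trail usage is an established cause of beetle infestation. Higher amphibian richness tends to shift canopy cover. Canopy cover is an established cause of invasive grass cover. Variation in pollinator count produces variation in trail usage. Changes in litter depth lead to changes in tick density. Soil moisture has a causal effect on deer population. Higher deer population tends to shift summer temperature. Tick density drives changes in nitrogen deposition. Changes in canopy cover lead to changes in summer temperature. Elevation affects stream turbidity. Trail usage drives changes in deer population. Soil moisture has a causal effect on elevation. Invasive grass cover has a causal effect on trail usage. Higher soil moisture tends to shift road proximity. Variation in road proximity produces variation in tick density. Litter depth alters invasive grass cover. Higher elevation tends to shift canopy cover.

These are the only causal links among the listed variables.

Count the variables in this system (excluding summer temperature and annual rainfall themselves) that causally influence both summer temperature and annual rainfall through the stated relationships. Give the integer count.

3

The common causes are: litter depth (to summer temperature via litter depth → invasive grass cover → trail usage → deer population → summer temperature; to annual rainfall via litter depth → tick density → nitrogen deposition → annual rainfall); pollinator count (to summer temperature via pollinator count → trail usage → deer population → summer temperature; to annual rainfall via pollinator count → tick density → nitrogen deposition → annual rainfall); soil moisture (to summer temperature via soil moisture → deer population → summer temperature; to annual rainfall via soil moisture → road proximity → tick density → nitrogen deposition → annual rainfall).
Every other variable lacks a causal path to at least one of summer temperature and annual rainfall.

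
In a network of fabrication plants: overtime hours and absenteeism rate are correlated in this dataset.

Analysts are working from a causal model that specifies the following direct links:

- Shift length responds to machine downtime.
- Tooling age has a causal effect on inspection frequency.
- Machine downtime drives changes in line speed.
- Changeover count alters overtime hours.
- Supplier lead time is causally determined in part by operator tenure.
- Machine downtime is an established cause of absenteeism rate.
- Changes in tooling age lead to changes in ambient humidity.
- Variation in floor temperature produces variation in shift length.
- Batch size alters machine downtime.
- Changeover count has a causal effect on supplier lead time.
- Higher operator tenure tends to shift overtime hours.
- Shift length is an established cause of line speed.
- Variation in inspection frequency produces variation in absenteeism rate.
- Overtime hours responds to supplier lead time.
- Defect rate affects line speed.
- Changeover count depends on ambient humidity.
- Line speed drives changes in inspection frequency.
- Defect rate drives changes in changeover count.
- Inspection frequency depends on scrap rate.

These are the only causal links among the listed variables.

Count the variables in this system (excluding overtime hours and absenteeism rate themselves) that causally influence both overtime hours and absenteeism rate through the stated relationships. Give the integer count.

2

The common causes are: defect rate (to overtime hours via defect rate → changeover count → overtime hours; to absenteeism rate via defect rate → line speed → inspection frequency → absenteeism rate); tooling age (to overtime hours via tooling age → ambient humidity → changeover count → overtime hours; to absenteeism rate via tooling age → inspection frequency → absenteeism rate).
Every other variable lacks a causal path to at least one of overtime hours and absenteeism rate.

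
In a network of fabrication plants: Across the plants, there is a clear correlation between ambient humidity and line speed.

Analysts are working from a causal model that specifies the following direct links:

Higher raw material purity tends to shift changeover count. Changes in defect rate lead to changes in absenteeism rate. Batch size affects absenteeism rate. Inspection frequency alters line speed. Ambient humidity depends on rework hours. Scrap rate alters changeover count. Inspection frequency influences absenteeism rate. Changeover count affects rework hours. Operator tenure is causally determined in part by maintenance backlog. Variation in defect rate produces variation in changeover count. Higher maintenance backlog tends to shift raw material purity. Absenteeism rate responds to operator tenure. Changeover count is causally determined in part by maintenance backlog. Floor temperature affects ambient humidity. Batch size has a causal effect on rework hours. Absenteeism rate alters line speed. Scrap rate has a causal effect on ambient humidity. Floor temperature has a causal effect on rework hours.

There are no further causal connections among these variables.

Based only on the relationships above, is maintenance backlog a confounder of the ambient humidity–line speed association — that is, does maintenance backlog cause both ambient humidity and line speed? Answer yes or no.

Maintenance backlog has a causal path to ambient humidity (maintenance backlog → changeover count → rework hours → ambient humidity) and to line speed (maintenance backlog → operator tenure → absenteeism rate → line speed), so it is a common cause of both — a confounder.

yes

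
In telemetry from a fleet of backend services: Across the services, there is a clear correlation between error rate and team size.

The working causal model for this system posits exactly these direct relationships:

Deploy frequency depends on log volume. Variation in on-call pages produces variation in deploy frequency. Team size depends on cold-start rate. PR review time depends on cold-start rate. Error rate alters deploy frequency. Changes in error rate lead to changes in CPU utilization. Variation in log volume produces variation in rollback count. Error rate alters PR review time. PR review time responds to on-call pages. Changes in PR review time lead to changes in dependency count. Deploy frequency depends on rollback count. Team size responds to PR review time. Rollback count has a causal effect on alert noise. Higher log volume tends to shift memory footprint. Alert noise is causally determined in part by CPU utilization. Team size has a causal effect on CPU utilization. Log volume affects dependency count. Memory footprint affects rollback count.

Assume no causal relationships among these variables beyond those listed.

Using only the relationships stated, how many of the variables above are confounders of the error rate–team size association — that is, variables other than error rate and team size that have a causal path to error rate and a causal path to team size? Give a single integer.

0

No listed variable has a causal path to both error rate and team size, so there are no common causes.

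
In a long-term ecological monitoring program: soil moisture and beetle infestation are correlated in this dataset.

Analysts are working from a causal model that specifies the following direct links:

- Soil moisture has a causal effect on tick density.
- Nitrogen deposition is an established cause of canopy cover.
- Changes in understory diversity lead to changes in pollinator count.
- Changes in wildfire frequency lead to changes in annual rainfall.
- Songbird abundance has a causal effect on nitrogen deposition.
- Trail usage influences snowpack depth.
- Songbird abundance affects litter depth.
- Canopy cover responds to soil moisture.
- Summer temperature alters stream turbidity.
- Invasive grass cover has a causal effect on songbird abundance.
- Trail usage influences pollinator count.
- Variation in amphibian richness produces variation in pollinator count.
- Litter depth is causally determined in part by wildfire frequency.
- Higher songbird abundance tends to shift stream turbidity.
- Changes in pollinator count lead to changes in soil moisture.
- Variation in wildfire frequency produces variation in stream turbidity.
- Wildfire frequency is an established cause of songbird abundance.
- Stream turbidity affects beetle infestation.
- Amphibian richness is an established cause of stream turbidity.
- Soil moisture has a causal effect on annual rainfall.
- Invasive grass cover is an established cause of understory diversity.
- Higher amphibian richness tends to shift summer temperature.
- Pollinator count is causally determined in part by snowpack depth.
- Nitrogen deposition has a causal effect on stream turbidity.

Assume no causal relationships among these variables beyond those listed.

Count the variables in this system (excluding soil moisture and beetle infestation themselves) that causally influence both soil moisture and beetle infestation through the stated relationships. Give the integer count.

2

The common causes are: amphibian richness (to soil moisture via amphibian richness → pollinator count → soil moisture; to beetle infestation via amphibian richness → stream turbidity → beetle infestation); invasive grass cover (to soil moisture via invasive grass cover → understory diversity → pollinator count → soil moisture; to beetle infestation via invasive grass cover → songbird abundance → stream turbidity → beetle infestation).
Every other variable lacks a causal path to at least one of soil moisture and beetle infestation.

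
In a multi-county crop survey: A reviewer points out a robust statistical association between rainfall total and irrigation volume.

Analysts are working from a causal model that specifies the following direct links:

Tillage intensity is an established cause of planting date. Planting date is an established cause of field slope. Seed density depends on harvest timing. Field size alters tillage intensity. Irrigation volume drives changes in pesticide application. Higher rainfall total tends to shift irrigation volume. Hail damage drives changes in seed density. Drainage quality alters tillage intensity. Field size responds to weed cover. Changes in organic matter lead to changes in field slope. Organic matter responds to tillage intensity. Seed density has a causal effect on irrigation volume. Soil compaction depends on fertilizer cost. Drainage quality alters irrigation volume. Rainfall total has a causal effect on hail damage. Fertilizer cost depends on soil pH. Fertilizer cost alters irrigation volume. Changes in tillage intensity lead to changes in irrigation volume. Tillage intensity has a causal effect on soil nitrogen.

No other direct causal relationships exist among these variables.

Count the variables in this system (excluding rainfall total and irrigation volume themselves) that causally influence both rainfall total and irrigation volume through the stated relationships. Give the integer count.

0

No listed variable has a causal path to both rainfall total and irrigation volume, so there are no common causes.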